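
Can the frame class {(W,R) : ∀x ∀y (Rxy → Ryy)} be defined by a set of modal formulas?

Yes: it is shift-reflexivity, defined by the T□ schema □(□r → r).
Suppose □(□r→r) is valid. Take Rxy and set V(r)={w : Ryw}. Then at y, □r holds; since □(□r→r) at x, □r→r at y, so r at y, i.e. Ryy.

Yes, by □(□r → r)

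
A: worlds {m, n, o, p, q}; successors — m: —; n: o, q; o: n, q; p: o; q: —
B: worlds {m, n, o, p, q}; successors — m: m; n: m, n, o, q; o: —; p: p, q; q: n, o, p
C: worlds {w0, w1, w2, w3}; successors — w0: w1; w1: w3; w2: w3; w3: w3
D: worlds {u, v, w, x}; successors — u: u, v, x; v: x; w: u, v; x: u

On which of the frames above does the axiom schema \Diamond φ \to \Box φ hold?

C

Frame correspondent (Sahlqvist): \forall x \forall y \forall z (Rxy \wedge Rxz \to y = z) — i.e. partial functionality.
A: fails — n sees both o and q.
B: fails — n sees both m and n.
C: condition met.
D: fails — u sees both u and v.
Valid on: C.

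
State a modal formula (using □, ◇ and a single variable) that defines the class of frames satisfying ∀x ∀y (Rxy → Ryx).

The condition is symmetry. The B schema p → □◇p defines it.
Suppose p→□◇p is valid. Take Rxy and set V(p)={x}. Then p at x, so □◇p at x, so ◇p at y, so some z with Ryz has p; z=x, i.e. Ryx.

p → □◇p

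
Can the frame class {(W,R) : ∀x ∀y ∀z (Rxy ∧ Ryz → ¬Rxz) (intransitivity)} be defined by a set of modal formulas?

If a class were modally definable it would be closed under surjective bounded morphisms (Goldblatt–Thomason).
The 3-cycle (worlds s,t,u with s→t→u→s) is intransitive. Mapping every world to a single reflexive point • is a surjective bounded morphism; the reflexive point is not intransitive (R••∧R•• but R••).
Hence intransitivity is not modally definable.

Not definable by any modal formula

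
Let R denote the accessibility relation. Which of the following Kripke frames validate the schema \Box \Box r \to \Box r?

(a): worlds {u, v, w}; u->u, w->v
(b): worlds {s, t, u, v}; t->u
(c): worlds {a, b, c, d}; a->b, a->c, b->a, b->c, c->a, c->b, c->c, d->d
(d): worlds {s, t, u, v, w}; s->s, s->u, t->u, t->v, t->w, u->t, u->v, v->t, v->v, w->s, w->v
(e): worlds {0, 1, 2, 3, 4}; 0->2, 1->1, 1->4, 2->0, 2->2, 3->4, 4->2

Frame correspondent (Sahlqvist): \forall x \forall y (Rxy \to \exists z (Rxz \wedge Rzy)) — i.e. density.
(a): fails — Rwv but no z with Rwz and Rzv.
(b): fails — Rtu but no z with Rtz and Rzu.
(c): satisfies the condition.
(d): fails — Rtw but no z with Rtz and Rzw.
(e): fails — R34 but no z with R3z and Rz4.
Valid on: (c).

(c)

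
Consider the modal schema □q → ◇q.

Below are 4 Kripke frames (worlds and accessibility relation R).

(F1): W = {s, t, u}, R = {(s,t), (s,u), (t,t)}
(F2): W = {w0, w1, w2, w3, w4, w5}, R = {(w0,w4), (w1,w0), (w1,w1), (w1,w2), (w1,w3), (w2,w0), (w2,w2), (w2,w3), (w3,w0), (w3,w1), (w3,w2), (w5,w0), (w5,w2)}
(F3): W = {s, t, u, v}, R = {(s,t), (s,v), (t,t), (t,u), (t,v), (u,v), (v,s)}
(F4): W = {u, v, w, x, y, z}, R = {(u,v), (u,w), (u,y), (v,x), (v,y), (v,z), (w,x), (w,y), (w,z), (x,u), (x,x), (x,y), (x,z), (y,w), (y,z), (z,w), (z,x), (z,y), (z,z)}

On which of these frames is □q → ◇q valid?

The schema corresponds to seriality: ∀x ∃y Rxy.
(F1): fails — world u has no successor.
(F2): fails — world w4 has no successor.
(F3): satisfies the condition.
(F4): satisfies the condition.
Valid on: (F3), (F4).

(F3), (F4)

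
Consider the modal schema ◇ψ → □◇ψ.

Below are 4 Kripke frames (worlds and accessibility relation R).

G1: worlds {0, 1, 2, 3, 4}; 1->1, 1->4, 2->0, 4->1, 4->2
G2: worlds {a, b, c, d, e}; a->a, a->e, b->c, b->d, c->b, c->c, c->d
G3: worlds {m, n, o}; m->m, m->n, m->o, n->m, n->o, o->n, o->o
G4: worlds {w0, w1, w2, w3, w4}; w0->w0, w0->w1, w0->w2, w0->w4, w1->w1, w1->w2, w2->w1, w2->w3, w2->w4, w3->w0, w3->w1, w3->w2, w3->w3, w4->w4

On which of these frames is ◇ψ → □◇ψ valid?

none

The schema corresponds to the Euclidean property: ∀x ∀y ∀z (Rxy ∧ Rxz → Ryz).
G1: fails — R14 and R14 but not R44.
G2: fails — Rae and Rae but not Ree.
G3: fails — Rmo and Rmm but not Rom.
G4: fails — Rw0w4 and Rw0w1 but not Rw4w1.
Valid on no frame.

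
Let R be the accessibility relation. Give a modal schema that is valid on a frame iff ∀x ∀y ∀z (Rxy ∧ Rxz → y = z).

◇q → □q

A defining formula is ◇q → □q (the CD axiom).
Suppose ◇q→□q is valid. Take Rxy, Rxz and set V(q)={y}. Then ◇q at x, so □q at x, so q at z, i.e. z=y.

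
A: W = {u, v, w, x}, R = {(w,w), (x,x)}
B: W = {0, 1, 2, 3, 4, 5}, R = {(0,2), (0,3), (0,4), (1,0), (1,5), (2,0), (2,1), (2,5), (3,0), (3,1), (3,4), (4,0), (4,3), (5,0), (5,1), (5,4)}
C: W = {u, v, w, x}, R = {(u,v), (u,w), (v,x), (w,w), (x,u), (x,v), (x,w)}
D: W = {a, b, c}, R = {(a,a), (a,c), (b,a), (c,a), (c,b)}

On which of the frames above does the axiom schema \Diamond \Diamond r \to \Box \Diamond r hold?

A

The schema corresponds to a generalized confluence (Geach) condition: \forall x \forall y \forall z ((x R^2 y \wedge xRz) \to \exists w (y = w \wedge zRw)).
A: satisfies the condition.
B: fails — 0R²1, 0R4 but no w with 1=w and 4Rw.
C: fails — uR²w, uRv but no t with w=t and vRt.
D: fails — aR²b, aRa but no w with b=w and aRw.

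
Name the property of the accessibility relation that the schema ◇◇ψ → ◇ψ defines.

transitivity: ∀x ∀y ∀z (Rxy ∧ Ryz → Rxz)

Equivalently (dual form): □ψ → □□ψ.
Suppose □ψ→□□ψ is valid. Take Rxy, Ryz and set V(ψ)={w : Rxw}. Then □ψ at x, so □□ψ at x, so □ψ at y, so ψ at z, i.e. Rxz.
Conversely, any frame satisfying ∀x ∀y ∀z (Rxy ∧ Ryz → Rxz) validates the schema.
Frame condition: ∀x ∀y ∀z (Rxy ∧ Ryz → Rxz).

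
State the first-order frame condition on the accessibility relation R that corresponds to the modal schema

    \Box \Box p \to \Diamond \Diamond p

This is a Sahlqvist (Geach-type) schema ◇^0□^2p → □^0◇^2p.
First-order correspondent: \forall x \exists w (x R^2 w \wedge x R^2 w).

\forall x \exists w (x R^2 w \wedge x R^2 w)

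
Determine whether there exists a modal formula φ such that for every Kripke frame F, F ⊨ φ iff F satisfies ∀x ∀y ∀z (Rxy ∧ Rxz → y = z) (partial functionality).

Yes, by ◇q → □q

Yes: it is partial functionality, defined by the CD schema ◇q → □q.
Suppose ◇q→□q is valid. Take Rxy, Rxz and set V(q)={y}. Then ◇q at x, so □q at x, so q at z, i.e. z=y.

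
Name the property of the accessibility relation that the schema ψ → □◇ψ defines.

Suppose ψ→□◇ψ is valid. Take Rxy and set V(ψ)={x}. Then ψ at x, so □◇ψ at x, so ◇ψ at y, so some z with Ryz has ψ; z=x, i.e. Ryx.

symmetry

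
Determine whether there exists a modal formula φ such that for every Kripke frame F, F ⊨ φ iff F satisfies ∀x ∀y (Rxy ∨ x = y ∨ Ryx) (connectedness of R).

If a class were modally definable it would be closed under disjoint unions (Goldblatt–Thomason).
Take 4 disjoint single-world reflexive frames: each is trivially connected, but their disjoint union has 4 worlds with no edge between distinct components, so it is not connected.
Hence connectedness of R is not modally definable.

No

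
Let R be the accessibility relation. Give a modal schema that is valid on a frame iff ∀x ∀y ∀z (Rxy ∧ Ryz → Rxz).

The condition is transitivity. The 4 schema □s → □□s defines it.

□s → □□s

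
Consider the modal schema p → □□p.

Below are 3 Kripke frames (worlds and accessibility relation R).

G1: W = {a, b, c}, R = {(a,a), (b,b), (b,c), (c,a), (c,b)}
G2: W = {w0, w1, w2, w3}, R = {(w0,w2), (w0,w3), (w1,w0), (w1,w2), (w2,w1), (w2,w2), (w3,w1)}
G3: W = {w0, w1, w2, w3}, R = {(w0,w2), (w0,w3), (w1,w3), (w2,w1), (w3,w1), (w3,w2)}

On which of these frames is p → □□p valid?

This is the axiom for a generalized confluence (Geach) condition; its first-order frame correspondent is ∀x ∀z (xR²z → ∃w (x = w ∧ z = w)).
G1: fails — bR²a but b ≠ a.
G2: fails — w0R²w1 but w0 ≠ w1.
G3: fails — w0R²w1 but w0 ≠ w1.

none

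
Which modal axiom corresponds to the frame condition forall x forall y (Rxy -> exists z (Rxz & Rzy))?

□□p → □p

This is density; the standard corresponding axiom is C4: □□p → □p.
Suppose □□p→□p is valid. Take Rxy and set V(p)={w : xR²w}. Then □□p at x, so □p at x, so p at y, i.e. ∃z(Rxz∧Rzy).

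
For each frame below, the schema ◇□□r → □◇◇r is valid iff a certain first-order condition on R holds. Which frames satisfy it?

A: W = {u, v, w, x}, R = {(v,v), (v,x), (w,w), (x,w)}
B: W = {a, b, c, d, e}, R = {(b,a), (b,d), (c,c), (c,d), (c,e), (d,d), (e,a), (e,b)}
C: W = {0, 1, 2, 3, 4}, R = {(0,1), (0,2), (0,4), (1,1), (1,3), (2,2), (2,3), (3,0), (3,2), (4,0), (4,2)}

A, C

The schema corresponds to a generalized confluence (Geach) condition: ∀x ∀y ∀z ((xRy ∧ xRz) → ∃w (yR²w ∧ zR²w)).
A: condition met.
B: fails — bRa, bRa but no w with aR²w and aR²w.
C: condition met.
Valid on: A, C.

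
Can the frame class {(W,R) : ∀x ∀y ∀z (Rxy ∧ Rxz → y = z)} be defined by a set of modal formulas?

Definable; ◇q → □q defines it

Yes: it is partial functionality, defined by the CD schema ◇q → □q.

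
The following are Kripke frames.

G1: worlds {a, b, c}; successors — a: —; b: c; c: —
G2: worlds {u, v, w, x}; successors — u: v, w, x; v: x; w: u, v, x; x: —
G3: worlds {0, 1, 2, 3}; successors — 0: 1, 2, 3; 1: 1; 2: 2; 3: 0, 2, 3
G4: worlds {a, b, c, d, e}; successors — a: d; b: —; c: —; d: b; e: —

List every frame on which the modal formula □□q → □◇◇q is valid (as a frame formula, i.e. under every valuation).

G3

This is the axiom for a generalized confluence (Geach) condition; its first-order frame correspondent is ∀x ∀z (xRz → ∃w (xR²w ∧ zR²w)).
G1: fails — bRc but no w with bR²w and cR²w.
G2: fails — uRv but no t with uR²t and vR²t.
G3: satisfies the condition.
G4: fails — aRd but no w with aR²w and dR²w.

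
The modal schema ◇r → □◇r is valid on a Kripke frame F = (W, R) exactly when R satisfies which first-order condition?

the Euclidean property: ∀x ∀y ∀z (Rxy ∧ Rxz → Ryz)

This is the 5 axiom.
It corresponds to the Euclidean property: ∀x ∀y ∀z (Rxy ∧ Rxz → Ryz).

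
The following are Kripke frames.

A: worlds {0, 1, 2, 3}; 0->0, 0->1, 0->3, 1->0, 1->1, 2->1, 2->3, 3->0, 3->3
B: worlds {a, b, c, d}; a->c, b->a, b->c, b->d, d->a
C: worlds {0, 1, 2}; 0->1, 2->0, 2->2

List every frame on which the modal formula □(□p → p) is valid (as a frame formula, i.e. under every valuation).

This is the axiom for shift-reflexivity; its first-order frame correspondent is ∀x ∀y (Rxy → Ryy).
A: ✓.
B: fails — Rbc but not Rcc.
C: fails — R01 but not R11.

A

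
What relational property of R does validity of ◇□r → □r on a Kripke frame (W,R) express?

the Euclidean property: ∀x ∀y ∀z (Rxy ∧ Rxz → Ryz)

This is frame-equivalent to ◇r → □◇r (substitute ¬r for r and contrapose).
Suppose ◇r→□◇r is valid. Take Rxy, Rxz and set V(r)={y}. Then ◇r at x, so □◇r at x, so ◇r at z, so some w with Rzw has r; w=y, i.e. Rzy. By symmetry of the argument, Ryz.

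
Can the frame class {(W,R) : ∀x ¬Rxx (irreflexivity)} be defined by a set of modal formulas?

No — not modally definable

If a class were modally definable it would be closed under surjective bounded morphisms (Goldblatt–Thomason).
The 2-cycle (worlds a,b with a→b→a) is irreflexive, and the map sending every world to a single reflexive point • is a surjective bounded morphism (forth: every edge maps to (•,•); back: every world has a successor). So any modal formula valid on the 2-cycle is also valid on the reflexive point, which is not irreflexive.
Hence irreflexivity is not modally definable.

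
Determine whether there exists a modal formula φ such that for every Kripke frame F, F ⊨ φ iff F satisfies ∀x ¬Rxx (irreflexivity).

No — not modally definable

Modal frame validity is preserved under surjective bounded morphisms.
The 4-cycle (worlds s,t,u,v with s→t→u→v→s) is irreflexive, and the map sending every world to a single reflexive point • is a surjective bounded morphism (forth: every edge maps to (•,•); back: every world has a successor). So any modal formula valid on the 4-cycle is also valid on the reflexive point, which is not irreflexive.
Hence irreflexivity is not modally definable.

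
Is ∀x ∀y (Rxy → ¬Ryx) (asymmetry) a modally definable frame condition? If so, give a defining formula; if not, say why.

Any modally definable frame class is closed under surjective bounded morphisms.
The 3-cycle (worlds a,b,c with a→b→c→a) is asymmetric. Mapping every world to a single reflexive point • is a surjective bounded morphism, and the reflexive point is not asymmetric (R•• but asymmetry requires ¬R••).
Hence asymmetry is not modally definable.

Not modally definable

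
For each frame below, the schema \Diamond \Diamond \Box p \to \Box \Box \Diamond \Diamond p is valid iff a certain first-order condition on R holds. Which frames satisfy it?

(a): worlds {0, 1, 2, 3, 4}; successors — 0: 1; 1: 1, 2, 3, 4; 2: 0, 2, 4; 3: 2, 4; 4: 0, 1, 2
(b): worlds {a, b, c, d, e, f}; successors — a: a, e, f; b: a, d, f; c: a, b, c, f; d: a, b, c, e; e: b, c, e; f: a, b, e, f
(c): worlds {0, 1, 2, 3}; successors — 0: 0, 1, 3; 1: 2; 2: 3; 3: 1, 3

The schema corresponds to a generalized confluence (Geach) condition: \forall x \forall y \forall z ((x R^2 y \wedge x R^2 z) \to \exists w (yRw \wedge z R^2 w)).
(a): holds.
(b): holds.
(c): fails — 0R²1, 0R²1 but no w with 1Rw and 1R²w.

(a), (b)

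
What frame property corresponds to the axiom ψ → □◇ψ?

symmetry

Suppose ψ→□◇ψ is valid. Take Rxy and set V(ψ)={x}. Then ψ at x, so □◇ψ at x, so ◇ψ at y, so some z with Ryz has ψ; z=x, i.e. Ryx.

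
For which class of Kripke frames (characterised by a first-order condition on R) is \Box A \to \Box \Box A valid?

Suppose □A→□□A is valid. Take Rxy, Ryz and set V(A)={w : Rxw}. Then □A at x, so □□A at x, so □A at y, so A at z, i.e. Rxz.
Conversely, on a frame with transitivity the schema holds at every world under every valuation.
Frame condition: \forall x \forall y \forall z (Rxy \wedge Ryz \to Rxz).

transitivity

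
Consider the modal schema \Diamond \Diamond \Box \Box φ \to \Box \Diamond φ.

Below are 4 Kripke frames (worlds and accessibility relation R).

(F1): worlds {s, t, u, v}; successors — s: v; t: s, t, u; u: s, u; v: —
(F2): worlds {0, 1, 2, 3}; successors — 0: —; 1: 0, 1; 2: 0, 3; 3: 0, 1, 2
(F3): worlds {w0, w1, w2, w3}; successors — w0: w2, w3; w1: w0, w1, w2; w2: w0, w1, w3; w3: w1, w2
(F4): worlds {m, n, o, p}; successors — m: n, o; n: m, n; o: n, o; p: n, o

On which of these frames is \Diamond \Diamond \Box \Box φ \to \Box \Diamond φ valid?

(F3), (F4)

This is the axiom for a generalized confluence (Geach) condition; its first-order frame correspondent is \forall x \forall y \forall z ((x R^2 y \wedge xRz) \to \exists w (y R^2 w \wedge zRw)).
(F1): fails — tR²s, tRs but no w with sR²w and sRw.
(F2): fails — 1R²0, 1R0 but no w with 0R²w and 0Rw.
(F3): holds.
(F4): holds.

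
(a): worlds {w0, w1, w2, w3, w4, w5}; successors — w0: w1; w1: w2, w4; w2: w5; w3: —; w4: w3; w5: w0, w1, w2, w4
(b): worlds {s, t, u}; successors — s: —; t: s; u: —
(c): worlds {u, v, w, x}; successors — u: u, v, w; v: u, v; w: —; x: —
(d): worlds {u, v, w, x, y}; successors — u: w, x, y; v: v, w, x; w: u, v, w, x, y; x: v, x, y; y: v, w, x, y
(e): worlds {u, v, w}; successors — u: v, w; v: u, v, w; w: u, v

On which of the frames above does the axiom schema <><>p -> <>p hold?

Frame correspondent (Sahlqvist): forall x forall y forall z (Rxy & Ryz -> Rxz) — i.e. transitivity.
(a): fails — Rw1w2 and Rw2w5 but not Rw1w5.
(b): satisfies the condition.
(c): fails — Rvu and Ruw but not Rvw.
(d): fails — Ruw and Rwu but not Ruu.
(e): fails — Ruv and Rvu but not Ruu.
Valid on: (b).

(b)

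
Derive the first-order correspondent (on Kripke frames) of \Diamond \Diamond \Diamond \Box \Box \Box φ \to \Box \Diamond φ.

This is a Sahlqvist (Geach-type) schema ◇^3□^3φ → □^1◇^1φ.
Minimal-valuation argument: fix x; take any y with xR^3y and any z with xR^1z. Set V(φ) to the set of worlds R-reachable from y in exactly 3 steps. Then □^3φ holds at y, so the antecedent holds at x; validity forces ◇^1φ at z, giving a w with zR^1w and yR^3w.
First-order correspondent: \forall x \forall y \forall z ((x R^3 y \wedge xRz) \to \exists w (y R^3 w \wedge zRw)).

\forall x \forall y \forall z ((x R^3 y \wedge xRz) \to \exists w (y R^3 w \wedge zRw))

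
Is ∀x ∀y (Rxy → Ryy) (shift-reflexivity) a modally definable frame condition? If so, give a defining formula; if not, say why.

Yes, by □(□p → p)

The condition is shift-reflexivity. A defining modal formula is □(□p → p).
Suppose □(□p→p) is valid. Take Rxy and set V(p)={w : Ryw}. Then at y, □p holds; since □(□p→p) at x, □p→p at y, so p at y, i.e. Ryy.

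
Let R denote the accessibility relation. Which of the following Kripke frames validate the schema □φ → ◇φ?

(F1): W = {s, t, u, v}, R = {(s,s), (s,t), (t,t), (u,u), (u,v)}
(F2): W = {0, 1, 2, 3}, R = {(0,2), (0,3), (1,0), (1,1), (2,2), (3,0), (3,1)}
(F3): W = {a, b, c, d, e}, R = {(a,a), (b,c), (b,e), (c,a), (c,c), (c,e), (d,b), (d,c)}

The schema corresponds to seriality: ∀x ∃y Rxy.
(F1): fails — world v has no successor.
(F2): satisfies the condition.
(F3): fails — world e has no successor.
Valid on: (F2).

(F2)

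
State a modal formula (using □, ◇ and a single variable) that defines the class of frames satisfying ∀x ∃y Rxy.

□s → ◇s

A defining formula is □s → ◇s (the D axiom).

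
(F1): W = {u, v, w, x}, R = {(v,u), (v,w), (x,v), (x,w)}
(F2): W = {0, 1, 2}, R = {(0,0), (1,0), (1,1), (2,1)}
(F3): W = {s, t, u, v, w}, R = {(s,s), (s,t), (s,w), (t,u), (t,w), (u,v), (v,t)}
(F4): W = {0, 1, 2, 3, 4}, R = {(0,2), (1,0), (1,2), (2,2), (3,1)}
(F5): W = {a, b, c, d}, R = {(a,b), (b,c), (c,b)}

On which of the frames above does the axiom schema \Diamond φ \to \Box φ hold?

This is the axiom for partial functionality; its first-order frame correspondent is \forall x \forall y \forall z (Rxy \wedge Rxz \to y = z).
(F1): fails — v sees both u and w.
(F2): fails — 1 sees both 0 and 1.
(F3): fails — s sees both s and t.
(F4): fails — 1 sees both 0 and 2.
(F5): ✓.
Valid on: (F5).

(F5)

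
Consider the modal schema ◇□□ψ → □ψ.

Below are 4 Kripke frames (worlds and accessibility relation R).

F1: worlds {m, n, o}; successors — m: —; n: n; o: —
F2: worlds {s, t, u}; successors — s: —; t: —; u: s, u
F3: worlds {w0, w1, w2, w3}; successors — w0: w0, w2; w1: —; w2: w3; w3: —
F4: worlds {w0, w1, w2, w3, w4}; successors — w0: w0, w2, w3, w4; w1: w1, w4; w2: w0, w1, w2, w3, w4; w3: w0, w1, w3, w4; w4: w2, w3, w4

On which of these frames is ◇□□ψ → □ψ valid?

F1

Frame correspondent (Sahlqvist): ∀x ∀y ∀z ((xRy ∧ xRz) → ∃w (yR²w ∧ z = w)) — i.e. a generalized confluence (Geach) condition.
F1: satisfies the condition.
F2: fails — uRs, uRs but no w with sR²w and s=w.
F3: fails — w0Rw2, w0Rw0 but no w with w2R²w and w0=w.
F4: fails — w2Rw1, w2Rw0 but no w with w1R²w and w0=w.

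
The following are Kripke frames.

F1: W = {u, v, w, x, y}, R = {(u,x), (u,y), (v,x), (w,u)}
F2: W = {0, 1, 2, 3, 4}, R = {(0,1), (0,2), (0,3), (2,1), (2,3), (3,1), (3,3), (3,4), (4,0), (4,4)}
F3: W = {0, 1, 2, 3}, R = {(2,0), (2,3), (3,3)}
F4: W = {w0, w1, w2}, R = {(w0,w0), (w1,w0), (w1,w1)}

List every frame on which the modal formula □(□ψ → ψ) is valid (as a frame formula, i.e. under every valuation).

The schema corresponds to shift-reflexivity: ∀x ∀y (Rxy → Ryy).
F1: fails — Rwu but not Ruu.
F2: fails — R02 but not R22.
F3: fails — R20 but not R00.
F4: satisfies the condition.

F4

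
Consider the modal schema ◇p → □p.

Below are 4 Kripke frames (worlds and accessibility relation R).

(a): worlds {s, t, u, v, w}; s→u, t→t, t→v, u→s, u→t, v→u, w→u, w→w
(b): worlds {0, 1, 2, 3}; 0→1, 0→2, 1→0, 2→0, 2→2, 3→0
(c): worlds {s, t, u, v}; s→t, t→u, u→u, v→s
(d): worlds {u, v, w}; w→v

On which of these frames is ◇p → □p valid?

(c), (d)

This is the axiom for partial functionality; its first-order frame correspondent is ∀x ∀y ∀z (Rxy ∧ Rxz → y = z).
(a): fails — t sees both t and v.
(b): fails — 0 sees both 1 and 2.
(c): condition met.
(d): condition met.
Valid on: (c), (d).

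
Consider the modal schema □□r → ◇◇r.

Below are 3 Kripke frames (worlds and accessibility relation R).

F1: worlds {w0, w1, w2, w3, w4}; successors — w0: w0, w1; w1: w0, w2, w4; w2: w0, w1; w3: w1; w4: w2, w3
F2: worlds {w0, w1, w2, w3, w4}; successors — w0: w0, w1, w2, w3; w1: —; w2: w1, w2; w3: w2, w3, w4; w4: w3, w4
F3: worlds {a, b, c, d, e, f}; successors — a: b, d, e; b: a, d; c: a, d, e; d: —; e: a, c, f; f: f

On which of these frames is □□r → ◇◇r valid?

This is the axiom for a generalized confluence (Geach) condition; its first-order frame correspondent is ∀x ∃w (xR²w ∧ xR²w).
F1: condition met.
F2: fails — at w1 but no w with w1R²w and w1R²w.
F3: fails — at d but no w with dR²w and dR²w.
Valid on: F1.

F1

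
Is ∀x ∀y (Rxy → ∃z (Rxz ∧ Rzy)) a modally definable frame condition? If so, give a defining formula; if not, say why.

Yes: it is density, defined by the C4 schema □□q → □q.
Suppose □□q→□q is valid. Take Rxy and set V(q)={w : xR²w}. Then □□q at x, so □q at x, so q at y, i.e. ∃z(Rxz∧Rzy).

Yes — defined by □□q → □q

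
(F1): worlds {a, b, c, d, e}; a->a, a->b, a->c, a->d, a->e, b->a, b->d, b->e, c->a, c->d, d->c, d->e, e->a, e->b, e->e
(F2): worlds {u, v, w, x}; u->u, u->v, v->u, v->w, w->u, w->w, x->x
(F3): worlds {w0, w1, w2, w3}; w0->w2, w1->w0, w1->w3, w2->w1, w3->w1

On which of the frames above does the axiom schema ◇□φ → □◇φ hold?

(F2)

Frame correspondent (Sahlqvist): ∀x ∀y ∀z (Rxy ∧ Rxz → ∃w (Ryw ∧ Rzw)) — i.e. convergence.
(F1): fails — Rac and Rad but c and d have no common successor.
(F2): holds.
(F3): fails — Rw1w0 and Rw1w3 but w0 and w3 have no common successor.
Valid on: (F2).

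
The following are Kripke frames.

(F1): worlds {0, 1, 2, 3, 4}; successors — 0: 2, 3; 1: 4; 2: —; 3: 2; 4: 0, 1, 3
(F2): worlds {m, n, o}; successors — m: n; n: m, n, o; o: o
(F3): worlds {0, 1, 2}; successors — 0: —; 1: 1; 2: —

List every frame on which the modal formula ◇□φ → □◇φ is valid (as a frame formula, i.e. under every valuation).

(F3)

Frame correspondent (Sahlqvist): ∀x ∀y ∀z (Rxy ∧ Rxz → ∃w (Ryw ∧ Rzw)) — i.e. convergence.
(F1): fails — R02 and R02 but 2 and 2 have no common successor.
(F2): fails — Rno and Rnm but o and m have no common successor.
(F3): condition met.
Valid on: (F3).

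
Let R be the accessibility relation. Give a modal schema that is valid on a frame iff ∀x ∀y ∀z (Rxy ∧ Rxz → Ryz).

◇s → □◇s

This is the Euclidean property; the standard corresponding axiom is 5: ◇s → □◇s.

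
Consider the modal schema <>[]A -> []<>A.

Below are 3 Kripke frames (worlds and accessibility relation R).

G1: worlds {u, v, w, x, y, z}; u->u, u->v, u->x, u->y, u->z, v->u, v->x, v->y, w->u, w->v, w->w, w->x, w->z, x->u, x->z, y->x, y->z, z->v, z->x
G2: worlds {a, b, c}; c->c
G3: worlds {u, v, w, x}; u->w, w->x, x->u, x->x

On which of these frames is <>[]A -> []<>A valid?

G2

The schema corresponds to convergence: forall x forall y forall z (Rxy & Rxz -> exists w (Ryw & Rzw)).
G1: fails — Ruz and Rux but z and x have no common successor.
G2: condition met.
G3: fails — Rxx and Rxu but x and u have no common successor.
Valid on: G2.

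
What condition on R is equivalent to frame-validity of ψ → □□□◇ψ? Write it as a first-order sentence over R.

This is a Sahlqvist (Geach-type) schema ◇^0□^0ψ → □^3◇^1ψ.
First-order correspondent: ∀x ∀z (xR³z → ∃w (x = w ∧ zRw)).

∀x ∀z (xR³z → ∃w (x = w ∧ zRw))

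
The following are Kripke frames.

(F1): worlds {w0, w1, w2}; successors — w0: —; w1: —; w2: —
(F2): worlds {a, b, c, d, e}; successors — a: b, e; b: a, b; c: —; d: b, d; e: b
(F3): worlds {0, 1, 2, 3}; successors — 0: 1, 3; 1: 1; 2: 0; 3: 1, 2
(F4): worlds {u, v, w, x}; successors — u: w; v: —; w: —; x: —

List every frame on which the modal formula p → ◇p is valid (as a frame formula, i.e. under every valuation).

none

This is the axiom for reflexivity; its first-order frame correspondent is ∀x Rxx.
(F1): fails — world w0 does not see itself.
(F2): fails — world a does not see itself.
(F3): fails — world 0 does not see itself.
(F4): fails — world u does not see itself.
Valid on no frame.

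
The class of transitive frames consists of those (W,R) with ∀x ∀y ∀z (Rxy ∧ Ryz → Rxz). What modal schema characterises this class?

The condition is transitivity. The 4 schema □q → □□q defines it.
Suppose □q→□□q is valid. Take Rxy, Ryz and set V(q)={w : Rxw}. Then □q at x, so □□q at x, so □q at y, so q at z, i.e. Rxz.

□q → □□q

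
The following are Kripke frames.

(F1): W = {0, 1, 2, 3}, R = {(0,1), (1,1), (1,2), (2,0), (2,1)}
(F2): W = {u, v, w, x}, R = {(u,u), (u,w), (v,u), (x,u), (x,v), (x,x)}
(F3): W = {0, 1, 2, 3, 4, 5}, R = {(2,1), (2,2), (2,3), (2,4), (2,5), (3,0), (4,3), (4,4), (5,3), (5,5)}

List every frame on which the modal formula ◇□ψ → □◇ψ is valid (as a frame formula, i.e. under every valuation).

Frame correspondent (Sahlqvist): ∀x ∀y ∀z (Rxy ∧ Rxz → ∃w (Ryw ∧ Rzw)) — i.e. convergence.
(F1): ✓.
(F2): fails — Ruw and Ruw but w and w have no common successor.
(F3): fails — R25 and R23 but 5 and 3 have no common successor.
Valid on: (F1).

(F1)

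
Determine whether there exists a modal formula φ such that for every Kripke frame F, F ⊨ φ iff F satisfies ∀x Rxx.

This is a Sahlqvist condition; the T axiom □p → p defines it.
Suppose □p→p is valid. At any x set V(p)={w : Rxw}. Then □p holds at x, so p holds at x, i.e. Rxx.

Yes — defined by □p → p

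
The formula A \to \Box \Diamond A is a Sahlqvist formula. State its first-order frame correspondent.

Suppose A→□◇A is valid. Take Rxy and set V(A)={x}. Then A at x, so □◇A at x, so ◇A at y, so some z with Ryz has A; z=x, i.e. Ryx.
Conversely, any frame satisfying \forall x \forall y (Rxy \to Ryx) validates the schema.
So the correspondent is symmetry.

symmetry: \forall x \forall y (Rxy \to Ryx)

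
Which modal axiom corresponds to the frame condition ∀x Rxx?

This is reflexivity; the standard corresponding axiom is T: □s → s.
Suppose □s→s is valid. At any x set V(s)={w : Rxw}. Then □s holds at x, so s holds at x, i.e. Rxx.

□s → s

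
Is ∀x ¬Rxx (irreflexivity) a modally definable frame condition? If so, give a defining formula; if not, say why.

If a class were modally definable it would be closed under surjective bounded morphisms (Goldblatt–Thomason).
The 2-cycle (worlds 0,1 with 0→1→0) is irreflexive, and the map sending every world to a single reflexive point • is a surjective bounded morphism (forth: every edge maps to (•,•); back: every world has a successor). So any modal formula valid on the 2-cycle is also valid on the reflexive point, which is not irreflexive.
So the class is not modally definable.

No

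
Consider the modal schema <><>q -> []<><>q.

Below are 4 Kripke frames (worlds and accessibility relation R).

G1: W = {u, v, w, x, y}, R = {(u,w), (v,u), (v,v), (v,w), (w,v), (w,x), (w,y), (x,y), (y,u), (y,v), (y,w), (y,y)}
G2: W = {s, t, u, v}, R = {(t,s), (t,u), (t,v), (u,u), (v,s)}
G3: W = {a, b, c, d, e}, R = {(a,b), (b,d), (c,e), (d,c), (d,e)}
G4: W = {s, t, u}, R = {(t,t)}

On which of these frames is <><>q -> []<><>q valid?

G4

Frame correspondent (Sahlqvist): forall x forall y forall z ((x R^2 y & xRz) -> exists w (y = w & z R^2 w)) — i.e. a generalized confluence (Geach) condition.
G1: fails — uR²x, uRw but no t with x=t and wR²t.
G2: fails — tR²s, tRs but no w with s=w and sR²w.
G3: fails — aR²d, aRb but no w with d=w and bR²w.
G4: holds.
Valid on: G4.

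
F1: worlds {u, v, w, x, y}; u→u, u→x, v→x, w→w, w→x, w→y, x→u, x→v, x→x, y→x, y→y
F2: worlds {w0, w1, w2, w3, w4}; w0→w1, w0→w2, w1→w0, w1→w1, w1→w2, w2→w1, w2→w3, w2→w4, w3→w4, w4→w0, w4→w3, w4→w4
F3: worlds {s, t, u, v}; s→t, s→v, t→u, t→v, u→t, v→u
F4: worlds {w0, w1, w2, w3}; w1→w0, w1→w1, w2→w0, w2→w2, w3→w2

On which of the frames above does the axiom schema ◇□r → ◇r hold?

Frame correspondent (Sahlqvist): ∀x ∀y (xRy → ∃w (yRw ∧ xRw)) — i.e. a generalized confluence (Geach) condition.
F1: condition met.
F2: fails — w4Rw0 but no w with w0Rw and w4Rw.
F3: fails — sRv but no w with vRw and sRw.
F4: fails — w1Rw0 but no w with w0Rw and w1Rw.

F1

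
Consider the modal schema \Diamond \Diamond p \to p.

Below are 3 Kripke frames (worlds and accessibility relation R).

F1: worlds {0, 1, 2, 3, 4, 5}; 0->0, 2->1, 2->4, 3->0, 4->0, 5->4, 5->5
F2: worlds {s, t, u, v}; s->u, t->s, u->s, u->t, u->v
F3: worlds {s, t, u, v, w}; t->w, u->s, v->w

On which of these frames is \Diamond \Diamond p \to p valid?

This is the axiom for a generalized confluence (Geach) condition; its first-order frame correspondent is \forall x \forall y (x R^2 y \to \exists w (y = w \wedge x = w)).
F1: fails — 2R²0 but 0 ≠ 2.
F2: fails — sR²t but t ≠ s.
F3: condition met.

F3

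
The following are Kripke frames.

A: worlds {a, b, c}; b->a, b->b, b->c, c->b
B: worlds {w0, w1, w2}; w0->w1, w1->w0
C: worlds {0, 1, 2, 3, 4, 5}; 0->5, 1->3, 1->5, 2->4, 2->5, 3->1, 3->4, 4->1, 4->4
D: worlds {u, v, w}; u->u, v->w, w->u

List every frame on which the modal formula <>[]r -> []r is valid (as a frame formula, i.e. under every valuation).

none

The schema corresponds to a generalized confluence (Geach) condition: forall x forall y forall z ((xRy & xRz) -> exists w (yRw & z = w)).
A: fails — bRa, bRa but no w with aRw and a=w.
B: fails — w0Rw1, w0Rw1 but no w with w1Rw and w1=w.
C: fails — 0R5, 0R5 but no w with 5Rw and 5=w.
D: fails — vRw, vRw but no t with wRt and w=t.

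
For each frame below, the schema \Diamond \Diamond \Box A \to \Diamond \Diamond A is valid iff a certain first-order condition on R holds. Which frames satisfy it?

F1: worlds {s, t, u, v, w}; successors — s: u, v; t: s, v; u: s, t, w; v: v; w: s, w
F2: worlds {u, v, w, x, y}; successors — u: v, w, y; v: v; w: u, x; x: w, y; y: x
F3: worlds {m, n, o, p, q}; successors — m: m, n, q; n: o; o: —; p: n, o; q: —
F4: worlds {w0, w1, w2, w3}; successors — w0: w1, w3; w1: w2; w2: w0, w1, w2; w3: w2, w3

F4

This is the axiom for a generalized confluence (Geach) condition; its first-order frame correspondent is \forall x \forall y (x R^2 y \to \exists w (yRw \wedge x R^2 w)).
F1: fails — tR²u but no w* with uRw* and tR²w*.
F2: fails — uR²x but no t with xRt and uR²t.
F3: fails — mR²o but no w with oRw and mR²w.
F4: condition met.
Valid on: F4.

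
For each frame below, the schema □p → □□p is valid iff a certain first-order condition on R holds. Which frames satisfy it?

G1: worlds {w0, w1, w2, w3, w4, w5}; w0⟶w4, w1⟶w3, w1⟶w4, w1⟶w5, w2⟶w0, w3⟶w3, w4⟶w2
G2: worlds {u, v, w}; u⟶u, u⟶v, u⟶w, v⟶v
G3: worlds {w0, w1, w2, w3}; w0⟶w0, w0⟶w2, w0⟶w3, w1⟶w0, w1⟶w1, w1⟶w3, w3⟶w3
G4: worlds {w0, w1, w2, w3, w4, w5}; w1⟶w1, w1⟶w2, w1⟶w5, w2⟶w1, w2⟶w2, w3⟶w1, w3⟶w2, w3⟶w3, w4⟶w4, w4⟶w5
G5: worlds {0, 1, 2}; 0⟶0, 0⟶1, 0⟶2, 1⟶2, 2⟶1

G2

The schema corresponds to transitivity: ∀x ∀y ∀z (Rxy ∧ Ryz → Rxz).
G1: fails — Rw0w4 and Rw4w2 but not Rw0w2.
G2: holds.
G3: fails — Rw1w0 and Rw0w2 but not Rw1w2.
G4: fails — Rw3w1 and Rw1w5 but not Rw3w5.
G5: fails — R12 and R21 but not R11.
Valid on: G2.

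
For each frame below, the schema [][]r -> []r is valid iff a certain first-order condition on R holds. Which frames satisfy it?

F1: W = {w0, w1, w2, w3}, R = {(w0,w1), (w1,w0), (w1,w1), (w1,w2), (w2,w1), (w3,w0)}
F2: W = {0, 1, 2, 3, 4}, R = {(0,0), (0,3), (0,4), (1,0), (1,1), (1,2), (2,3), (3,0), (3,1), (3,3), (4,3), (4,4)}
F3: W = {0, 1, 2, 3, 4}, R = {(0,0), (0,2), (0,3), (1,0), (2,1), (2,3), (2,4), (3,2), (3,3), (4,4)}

This is the axiom for density; its first-order frame correspondent is forall x forall y (Rxy -> exists z (Rxz & Rzy)).
F1: fails — Rw3w0 but no z with Rw3z and Rzw0.
F2: holds.
F3: fails — R21 but no z with R2z and Rz1.

F2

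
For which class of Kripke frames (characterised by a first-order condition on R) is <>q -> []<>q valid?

Suppose ◇q→□◇q is valid. Take Rxy, Rxz and set V(q)={y}. Then ◇q at x, so □◇q at x, so ◇q at z, so some w with Rzw has q; w=y, i.e. Rzy. By symmetry of the argument, Ryz.
Conversely, on a frame with the Euclidean property the schema holds at every world under every valuation.
So the correspondent is the Euclidean property.

the Euclidean property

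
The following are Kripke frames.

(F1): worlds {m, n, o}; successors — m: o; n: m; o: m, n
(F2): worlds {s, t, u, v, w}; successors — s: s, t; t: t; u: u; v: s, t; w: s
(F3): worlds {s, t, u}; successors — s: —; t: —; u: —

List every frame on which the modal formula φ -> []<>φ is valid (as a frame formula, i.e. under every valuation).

(F3)

Frame correspondent (Sahlqvist): forall x forall y (Rxy -> Ryx) — i.e. symmetry.
(F1): fails — Rnm but not Rmn.
(F2): fails — Rvt but not Rtv.
(F3): condition met.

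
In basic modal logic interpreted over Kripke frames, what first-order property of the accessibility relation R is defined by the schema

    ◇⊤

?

Seriality

This schema is equivalent to the D axiom □φ → ◇φ.
Its frame correspondent is seriality — ∀x ∃y Rxy.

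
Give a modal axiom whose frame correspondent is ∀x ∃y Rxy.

The condition is seriality. The D schema □ψ → ◇ψ defines it.
Suppose □ψ→◇ψ is valid. At any x set V(ψ)=W. Then □ψ at x, so ◇ψ at x, so x has a successor.

□ψ → ◇ψ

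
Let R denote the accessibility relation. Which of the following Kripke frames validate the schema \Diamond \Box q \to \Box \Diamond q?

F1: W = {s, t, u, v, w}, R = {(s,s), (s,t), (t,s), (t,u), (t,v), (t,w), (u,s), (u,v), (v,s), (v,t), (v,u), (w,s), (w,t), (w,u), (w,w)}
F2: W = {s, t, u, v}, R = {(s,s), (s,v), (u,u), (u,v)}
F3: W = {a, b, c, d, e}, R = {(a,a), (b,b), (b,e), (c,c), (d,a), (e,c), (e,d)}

This is the axiom for convergence; its first-order frame correspondent is \forall x \forall y \forall z (Rxy \wedge Rxz \to \exists w (Ryw \wedge Rzw)).
F1: condition met.
F2: fails — Rss and Rsv but s and v have no common successor.
F3: fails — Rbb and Rbe but b and e have no common successor.

F1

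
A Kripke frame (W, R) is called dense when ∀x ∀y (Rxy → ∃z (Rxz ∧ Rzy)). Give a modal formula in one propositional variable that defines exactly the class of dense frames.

□□r → □r

This is density; the standard corresponding axiom is C4: □□r → □r.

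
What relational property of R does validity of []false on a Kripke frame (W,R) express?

Emptiness of R

□⊥ is valid iff no world has any successor (otherwise □⊥ fails at any world with one).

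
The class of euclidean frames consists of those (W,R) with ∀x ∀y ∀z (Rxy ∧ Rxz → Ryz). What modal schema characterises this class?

◇q → □◇q

A defining formula is ◇q → □◇q (the 5 axiom).
Suppose ◇q→□◇q is valid. Take Rxy, Rxz and set V(q)={y}. Then ◇q at x, so □◇q at x, so ◇q at z, so some w with Rzw has q; w=y, i.e. Rzy. By symmetry of the argument, Ryz.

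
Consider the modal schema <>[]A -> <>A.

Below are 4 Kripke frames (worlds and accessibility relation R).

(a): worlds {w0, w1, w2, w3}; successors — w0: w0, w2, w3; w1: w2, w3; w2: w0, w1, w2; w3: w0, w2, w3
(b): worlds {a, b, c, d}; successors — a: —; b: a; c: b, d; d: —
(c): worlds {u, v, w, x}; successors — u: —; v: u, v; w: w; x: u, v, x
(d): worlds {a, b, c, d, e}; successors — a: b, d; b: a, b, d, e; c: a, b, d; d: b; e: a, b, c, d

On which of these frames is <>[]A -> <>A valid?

(a), (d)

Frame correspondent (Sahlqvist): forall x forall y (xRy -> exists w (yRw & xRw)) — i.e. a generalized confluence (Geach) condition.
(a): condition met.
(b): fails — bRa but no w with aRw and bRw.
(c): fails — vRu but no t with uRt and vRt.
(d): condition met.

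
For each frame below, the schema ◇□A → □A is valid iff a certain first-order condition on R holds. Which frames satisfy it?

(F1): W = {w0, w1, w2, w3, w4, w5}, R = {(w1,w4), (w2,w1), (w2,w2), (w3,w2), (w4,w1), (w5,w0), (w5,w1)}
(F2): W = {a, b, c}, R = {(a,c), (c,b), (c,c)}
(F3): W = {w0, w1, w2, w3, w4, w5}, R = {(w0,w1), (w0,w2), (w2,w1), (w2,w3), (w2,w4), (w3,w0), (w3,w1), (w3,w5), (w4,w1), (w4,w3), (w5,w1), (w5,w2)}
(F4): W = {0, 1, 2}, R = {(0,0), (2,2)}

(F4)

This is the axiom for the Euclidean property; its first-order frame correspondent is ∀x ∀y ∀z (Rxy ∧ Rxz → Ryz).
(F1): fails — Rw1w4 and Rw1w4 but not Rw4w4.
(F2): fails — Rcb and Rcc but not Rbc.
(F3): fails — Rw0w1 and Rw0w1 but not Rw1w1.
(F4): condition met.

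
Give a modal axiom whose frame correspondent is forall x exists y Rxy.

□q → ◇q

This is seriality; the standard corresponding axiom is D: □q → ◇q.
Suppose □q→◇q is valid. At any x set V(q)=W. Then □q at x, so ◇q at x, so x has a successor.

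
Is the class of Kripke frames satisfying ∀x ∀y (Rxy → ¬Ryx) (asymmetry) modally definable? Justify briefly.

If a class were modally definable it would be closed under surjective bounded morphisms (Goldblatt–Thomason).
The 5-cycle (worlds 0,1,2,3,4 with 0→1→2→3→4→0) is asymmetric. Mapping every world to a single reflexive point • is a surjective bounded morphism, and the reflexive point is not asymmetric (R•• but asymmetry requires ¬R••).
So the class is not modally definable.

No — not modally definable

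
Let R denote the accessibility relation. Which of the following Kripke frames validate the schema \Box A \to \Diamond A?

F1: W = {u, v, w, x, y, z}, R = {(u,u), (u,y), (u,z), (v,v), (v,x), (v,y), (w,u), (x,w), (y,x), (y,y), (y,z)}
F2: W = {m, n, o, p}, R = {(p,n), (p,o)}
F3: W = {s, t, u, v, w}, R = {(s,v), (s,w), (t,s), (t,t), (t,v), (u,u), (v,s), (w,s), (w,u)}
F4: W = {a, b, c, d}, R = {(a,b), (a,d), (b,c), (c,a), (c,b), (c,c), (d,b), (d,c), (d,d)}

This is the axiom for seriality; its first-order frame correspondent is \forall x \exists y Rxy.
F1: fails — world z has no successor.
F2: fails — world m has no successor.
F3: condition met.
F4: condition met.
Valid on: F3, F4.

F3, F4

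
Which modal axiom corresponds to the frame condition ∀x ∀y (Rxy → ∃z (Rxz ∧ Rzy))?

This is density; the standard corresponding axiom is C4: □□ψ → □ψ.
Suppose □□ψ→□ψ is valid. Take Rxy and set V(ψ)={w : xR²w}. Then □□ψ at x, so □ψ at x, so ψ at y, i.e. ∃z(Rxz∧Rzy).

□□ψ → □ψ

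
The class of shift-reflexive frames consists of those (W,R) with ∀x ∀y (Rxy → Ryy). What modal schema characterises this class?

The condition is shift-reflexivity. The T□ schema □(□ψ → ψ) defines it.
Suppose □(□ψ→ψ) is valid. Take Rxy and set V(ψ)={w : Ryw}. Then at y, □ψ holds; since □(□ψ→ψ) at x, □ψ→ψ at y, so ψ at y, i.e. Ryy.

□(□ψ → ψ)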